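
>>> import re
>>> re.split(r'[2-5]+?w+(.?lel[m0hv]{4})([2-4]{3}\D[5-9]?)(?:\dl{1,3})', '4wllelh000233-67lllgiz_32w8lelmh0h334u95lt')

['', 'llelh000', '233-6', 'giz_', '8lelmh0h', '334u9', 't']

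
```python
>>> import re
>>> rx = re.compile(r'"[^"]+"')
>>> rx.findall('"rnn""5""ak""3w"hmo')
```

['"rnn"', '"5"', '"ak"', '"3w"']

Matches: at [0:5] → '"rnn"'; at [5:8] → '"5"'; at [8:12] → '"ak"'; at [12:16] → '"3w"'.
No capturing groups, so `findall` returns the 4 full match strings.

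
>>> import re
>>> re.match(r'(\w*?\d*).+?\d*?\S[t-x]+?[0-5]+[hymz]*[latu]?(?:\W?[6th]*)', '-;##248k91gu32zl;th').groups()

('',)

Pattern: zero or more of a word character (lazy), then zero or more of a digit (captured); then one or more of any character (lazy); then zero or more of a digit (lazy), then a non-whitespace character, then one or more of a character in [t-x] (lazy); then one or more of a character in [0-5]; then zero or more of one of [hymz], then optionally one of [latu]; then optionally a non-word character, then zero or more of one of [6th] (non-capturing group).
`match` is anchored at position 0; if the pattern doesn't fit there, it returns None.
The match spans [0:19] → '-;##248k91gu32zl;th'.
Captured: group 1 = ''.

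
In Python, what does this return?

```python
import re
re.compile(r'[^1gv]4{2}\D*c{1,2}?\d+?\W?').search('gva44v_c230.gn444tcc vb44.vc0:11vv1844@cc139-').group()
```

This matches any character except [1gv], then exactly 2 of a literal '4', then zero or more of a non-digit; then 1 to 2 of the literal 'c' (lazy), then one or more of a digit (lazy); then optionally a non-word character.
Because the quantifier is non-greedy, it stops expanding at the earliest point where the rest of the pattern can succeed.
`re.search` tries every starting position until one works.
The match spans [2:9] → 'a44v_c2'.

'a44v_c2'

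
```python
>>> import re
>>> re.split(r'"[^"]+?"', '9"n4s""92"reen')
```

['9', '', 'reen']

Each match becomes a cut point; 3 segments remain.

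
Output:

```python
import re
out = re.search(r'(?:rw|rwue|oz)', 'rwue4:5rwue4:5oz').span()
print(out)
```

(0, 2)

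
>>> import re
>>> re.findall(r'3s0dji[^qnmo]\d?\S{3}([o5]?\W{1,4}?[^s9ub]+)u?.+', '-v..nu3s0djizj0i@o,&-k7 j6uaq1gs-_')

Pattern: a literal '3', then the literal 's0', then the literal 'dji'; then any character except [qnmo], then optionally a digit, then exactly 3 of a non-whitespace character; then optionally one of [o5], then 1 to 4 of a non-word character (lazy), then one or more of any character except [s9ub] (captured); then optionally a literal 'u', then one or more of any character.
Walking the string: at [6:34] match '3s0djizj0i@o,&-k7 j6uaq1gs-_', group 1 = '@o,&-k7 j6'.
With a single group, `findall` returns only what that group captured — 1 item.

['@o,&-k7 j6']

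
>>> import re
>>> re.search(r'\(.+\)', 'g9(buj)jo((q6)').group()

Unlike `match`, `search` isn't anchored — it looks for the pattern anywhere in the string.
The match spans [2:14] → '(buj)jo((q6)'.

'(buj)jo((q6)'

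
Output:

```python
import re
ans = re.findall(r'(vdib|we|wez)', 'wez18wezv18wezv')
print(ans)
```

Alternation tries branches left to right and keeps the first one that lets the overall match succeed at that position.
Scanning left to right: at [0:2] match 'we', group 1 = 'we'; at [5:7] match 'we', group 1 = 'we'; at [11:13] match 'we', group 1 = 'we'.
With a single group, `findall` returns only what that group captured — 3 items.

['we', 'we', 'we']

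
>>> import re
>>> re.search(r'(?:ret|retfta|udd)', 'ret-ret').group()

`search` walks the string left to right and returns the first match it finds.
The match spans [0:3] → 'ret'.

'ret'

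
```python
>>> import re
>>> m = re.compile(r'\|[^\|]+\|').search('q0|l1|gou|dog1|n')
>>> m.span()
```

(2, 6)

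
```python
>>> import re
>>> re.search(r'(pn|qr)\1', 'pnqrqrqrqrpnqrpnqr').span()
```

After group 1 captures some text, `\1` only succeeds where that same text appears again.
`re.search` tries every starting position until one works.
The match spans [2:6] → 'qrqr'.
Captured: group 1 = 'qr'.

(2, 6)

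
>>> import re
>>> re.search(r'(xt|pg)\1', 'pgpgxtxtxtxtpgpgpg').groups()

The match spans [0:4] → 'pgpg'.
Captured: group 1 = 'pg'.

('pg',)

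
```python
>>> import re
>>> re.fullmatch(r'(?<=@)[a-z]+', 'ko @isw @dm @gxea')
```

None

For `fullmatch`, every character of the input must be accounted for by the pattern.
Here the string isn't matched end-to-end, so the call returns None.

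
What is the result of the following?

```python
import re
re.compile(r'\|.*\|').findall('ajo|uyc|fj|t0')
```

['|uyc|fj|']

Walking the string: at [3:11] → '|uyc|fj|'.
Since nothing is captured, `findall` lists the 1 matched substring directly.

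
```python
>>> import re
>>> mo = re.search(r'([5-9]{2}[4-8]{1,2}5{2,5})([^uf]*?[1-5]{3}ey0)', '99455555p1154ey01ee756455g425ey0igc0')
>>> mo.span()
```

(0, 16)

The match spans [0:16] → '99455555p1154ey0'.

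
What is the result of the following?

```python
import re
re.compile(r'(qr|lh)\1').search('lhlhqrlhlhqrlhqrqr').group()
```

'lhlh'

`\1` is not a pattern — it's the concrete string captured by group 1, re-applied verbatim.
`re.search` scans for the first position where the pattern succeeds.
The match spans [0:4] → 'lhlh'.
Captured: group 1 = 'lh'.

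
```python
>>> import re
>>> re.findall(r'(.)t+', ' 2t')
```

`findall` collects group 1 from the one match (1 total).

['2']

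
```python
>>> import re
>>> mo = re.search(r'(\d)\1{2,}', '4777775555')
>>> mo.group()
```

`\1` has to match the exact text group 1 already captured.
`re.search` scans for the first position where the pattern succeeds.
The match spans [1:6] → '77777'.
Captured: group 1 = '7'.

'77777'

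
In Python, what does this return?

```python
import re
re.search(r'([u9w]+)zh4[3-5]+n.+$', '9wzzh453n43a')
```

None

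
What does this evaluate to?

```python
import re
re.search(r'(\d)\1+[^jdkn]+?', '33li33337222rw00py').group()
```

'33l'

`\1` has to match the exact text group 1 already captured.
`search` walks the string left to right and returns the first match it finds.
The match spans [0:3] → '33l'.
Captured: group 1 = '3'.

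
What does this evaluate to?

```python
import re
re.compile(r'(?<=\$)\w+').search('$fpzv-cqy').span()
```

The `(?=…)`/`(?<=…)` assertion just peeks at neighbouring text; it doesn't advance the match position.
The match spans [1:5] → 'fpzv'.

(1, 5)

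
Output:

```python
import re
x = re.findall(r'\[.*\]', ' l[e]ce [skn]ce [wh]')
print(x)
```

No capturing groups, so `findall` returns the 1 full match string.

['[e]ce [skn]ce [wh]']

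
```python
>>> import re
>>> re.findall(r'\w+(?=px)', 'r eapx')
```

['ea']

Because the assertion is zero-width, the text it checks is not consumed and won't appear in the result.
Walking the string: at [2:4] → 'ea'.
No capturing groups, so `findall` returns the 1 full match string.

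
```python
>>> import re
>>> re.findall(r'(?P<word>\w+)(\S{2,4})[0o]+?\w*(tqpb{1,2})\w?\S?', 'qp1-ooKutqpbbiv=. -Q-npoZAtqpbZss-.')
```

[('qp1', '-o', 'tqpbb'), ('Q', '-np', 'tqpb')]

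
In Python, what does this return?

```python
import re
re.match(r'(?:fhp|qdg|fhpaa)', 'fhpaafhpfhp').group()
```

'fhp'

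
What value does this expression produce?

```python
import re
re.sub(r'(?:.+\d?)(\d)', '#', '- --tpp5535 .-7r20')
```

'#'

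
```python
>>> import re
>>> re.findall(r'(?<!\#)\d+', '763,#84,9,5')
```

['763', '4', '9', '5']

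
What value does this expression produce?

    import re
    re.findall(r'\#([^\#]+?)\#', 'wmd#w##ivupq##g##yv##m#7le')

['w', 'ivupq', 'g', 'yv', 'm']

Walking the string: at [3:6] match '#w#', group 1 = 'w'; at [6:13] match '#ivupq#', group 1 = 'ivupq'; at [13:16] match '#g#', group 1 = 'g'; at [16:20] match '#yv#', group 1 = 'yv'; at [20:23] match '#m#', group 1 = 'm'.
One capturing group, so `findall` returns just the captured substring from each match — 5 in all.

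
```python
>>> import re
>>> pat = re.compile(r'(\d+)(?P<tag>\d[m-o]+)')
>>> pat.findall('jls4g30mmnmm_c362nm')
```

[('3', '0mmnmm'), ('36', '2nm')]

Multiple groups make `findall` return tuples — one 2-tuple for each match.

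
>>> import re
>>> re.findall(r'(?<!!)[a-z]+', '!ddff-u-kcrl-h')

Because the assertion is negative and zero-width, positions next to the forbidden text are skipped.
Matches: at [2:5] → 'dff'; at [6:7] → 'u'; at [8:12] → 'kcrl'; at [13:14] → 'h'.
No capturing groups, so `findall` returns the 4 full match strings.

['dff', 'u', 'kcrl', 'h']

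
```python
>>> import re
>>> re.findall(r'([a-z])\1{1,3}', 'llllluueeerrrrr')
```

`\1` is not a pattern — it's the concrete string captured by group 1, re-applied verbatim.
Matches: at [0:4] match 'llll', group 1 = 'l'; at [5:7] match 'uu', group 1 = 'u'; at [7:10] match 'eee', group 1 = 'e'; at [10:14] match 'rrrr', group 1 = 'r'.
One capturing group, so `findall` returns just the captured substring from each match — 4 in all.

['l', 'u', 'e', 'r']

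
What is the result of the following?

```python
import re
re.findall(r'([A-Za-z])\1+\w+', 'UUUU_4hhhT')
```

`\1` has to match the exact text group 1 already captured.
Scanning left to right: at [0:10] match 'UUUU_4hhhT', group 1 = 'U'.
One capturing group, so `findall` returns just the captured substring from the one match — 1 in all.

['U']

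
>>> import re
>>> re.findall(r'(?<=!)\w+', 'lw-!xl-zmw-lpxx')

['xl']

Lookahead/lookbehind check context without consuming it, so the matched span excludes the asserted characters.
Walking the string: at [4:6] → 'xl'.
Since nothing is captured, `findall` lists the 1 matched substring directly.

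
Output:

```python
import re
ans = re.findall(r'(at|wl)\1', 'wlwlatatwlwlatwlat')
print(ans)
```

The backreference `\1` re-matches whatever the first group consumed, character for character.
One capturing group, so `findall` returns just the captured substring from each match — 3 in all.

['wl', 'at', 'wl']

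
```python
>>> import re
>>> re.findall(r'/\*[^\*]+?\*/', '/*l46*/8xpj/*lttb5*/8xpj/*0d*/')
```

Matches: at [0:7] → '/*l46*/'; at [11:20] → '/*lttb5*/'; at [24:30] → '/*0d*/'.
With no groups in the pattern, `findall` gives back each whole match — 3 here.

['/*l46*/', '/*lttb5*/', '/*0d*/']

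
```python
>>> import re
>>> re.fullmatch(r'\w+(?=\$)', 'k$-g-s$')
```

None

The `(?=…)`/`(?<=…)` assertion just peeks at neighbouring text; it doesn't advance the match position.
`fullmatch` succeeds only if the pattern covers the string from start to end.
Here there's no way to consume every character, so the call returns None.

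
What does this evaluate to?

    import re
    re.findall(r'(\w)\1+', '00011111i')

['0', '1']

After group 1 captures some text, `\1` only succeeds where that same text appears again.
Walking the string: at [0:3] match '000', group 1 = '0'; at [3:8] match '11111', group 1 = '1'.
`findall` collects group 1 from each match (2 total).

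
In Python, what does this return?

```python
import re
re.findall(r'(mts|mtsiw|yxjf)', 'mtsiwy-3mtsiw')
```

['mts', 'mts']

Alternation tries branches left to right and keeps the first one that lets the overall match succeed at that position.
With a single group, `findall` returns only what that group captured — 2 items.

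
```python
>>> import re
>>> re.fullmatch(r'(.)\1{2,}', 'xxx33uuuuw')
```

A backreference is literal: `\1` must see the identical characters the first group matched.
`re.fullmatch` is like wrapping the pattern in `^…$` (in single-line mode).
Here the string isn't matched end-to-end, so the call returns None.

None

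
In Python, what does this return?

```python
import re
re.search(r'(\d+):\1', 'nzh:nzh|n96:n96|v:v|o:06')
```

After group 1 captures some text, `\1` only succeeds where that same text appears again.
Unlike `match`, `search` isn't anchored — it looks for the pattern anywhere in the string.
Here nothing in the string fits, so the call returns None.

None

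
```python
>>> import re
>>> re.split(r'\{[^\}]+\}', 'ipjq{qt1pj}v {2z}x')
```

Matches to split on: at [4:11] → '{qt1pj}'; at [13:17] → '{2z}'.
Splitting on the pattern gives 3 pieces.

['ipjq', 'v ', 'x']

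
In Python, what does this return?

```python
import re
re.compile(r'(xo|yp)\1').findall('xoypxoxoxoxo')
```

`\1` is not a pattern — it's the concrete string captured by group 1, re-applied verbatim.
With a single group, `findall` returns only what that group captured — 2 items.

['xo', 'xo']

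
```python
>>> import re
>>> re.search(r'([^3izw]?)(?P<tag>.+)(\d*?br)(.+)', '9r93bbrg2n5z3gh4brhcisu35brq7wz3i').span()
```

(0, 33)

The pattern matches optionally any character except [3izw] (captured); then one or more of any character (captured as 'tag'); then zero or more of a digit (lazy), then the literal 'br' (captured); then one or more of any character (captured).
`re.search` scans for the first position where the pattern succeeds.
The match spans [0:33] → '9r93bbrg2n5z3gh4brhcisu35brq7wz3i'.
Captured: group 1 = '9', group 2 = 'r93bbrg2n5z3gh4brhcisu35', group 3 = 'br', group 4 = 'q7wz3i'.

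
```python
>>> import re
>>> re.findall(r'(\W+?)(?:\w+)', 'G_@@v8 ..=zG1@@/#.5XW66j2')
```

`findall` collects group 1 from each match (3 total).

['@@', ' ..=', '@@/#.']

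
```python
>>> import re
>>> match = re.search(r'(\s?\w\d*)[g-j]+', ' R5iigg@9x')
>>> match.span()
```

(0, 7)

The pattern matches optionally whitespace, then a word character, then zero or more of a digit (captured); then one or more of a character in [g-j].
The match spans [0:7] → ' R5iigg'.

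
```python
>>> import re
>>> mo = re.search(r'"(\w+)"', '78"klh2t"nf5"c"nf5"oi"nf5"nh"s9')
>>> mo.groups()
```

('klh2t',)

`re.search` tries every starting position until one works.
The match spans [2:9] → '"klh2t"'.
Captured: group 1 = 'klh2t'.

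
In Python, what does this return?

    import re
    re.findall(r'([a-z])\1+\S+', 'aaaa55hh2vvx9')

['a']

A backreference is literal: `\1` must see the identical characters the first group matched.
Because there's exactly one group, `findall` drops the full match and keeps group 1 from the one hit.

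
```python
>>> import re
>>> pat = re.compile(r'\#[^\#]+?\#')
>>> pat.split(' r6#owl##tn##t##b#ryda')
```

[' r6', '', '', '', 'ryda']

The string is cut at each match, leaving 5 pieces.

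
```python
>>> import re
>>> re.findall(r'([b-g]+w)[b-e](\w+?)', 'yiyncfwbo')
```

[('cfw', 'o')]

With 2 capturing groups, `findall` returns a 2-tuple per match.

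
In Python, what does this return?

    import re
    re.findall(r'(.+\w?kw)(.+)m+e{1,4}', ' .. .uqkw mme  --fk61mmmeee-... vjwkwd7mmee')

[(' .. .uqkw mme  --fk61mmmeee-... vjwkw', 'd7m')]

This matches one or more of any character, then optionally a word character, then the literal 'kw' (captured); then one or more of any character (captured); then one or more of the literal 'm', then 1 to 4 of the literal 'e'.
Matches: at [0:43] match ' .. .uqkw mme  --fk61mmmeee-... vjwkwd7mmee', groups = (' .. .uqkw mme  --fk61mmmeee-... vjwkw', 'd7m').
`findall` packs the 2 group values into a tuple for every match.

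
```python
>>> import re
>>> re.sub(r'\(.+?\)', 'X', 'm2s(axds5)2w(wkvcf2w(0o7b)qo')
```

Each match is replaced by 'X'.

'm2sX2wXqo'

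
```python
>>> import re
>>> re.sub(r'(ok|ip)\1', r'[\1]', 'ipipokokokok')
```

'[ip][ok][ok]'

After group 1 captures some text, `\1` only succeeds where that same text appears again.
Matches: at [0:4] → 'ipip'; at [4:8] → 'okok'; at [8:12] → 'okok'.
The replacement refers to a captured group, so each match is rewritten using its own captured text.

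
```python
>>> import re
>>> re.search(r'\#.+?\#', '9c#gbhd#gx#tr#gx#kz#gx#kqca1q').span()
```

(2, 8)

Because the quantifier is non-greedy, it stops expanding at the earliest point where the rest of the pattern can succeed.
`search` walks the string left to right and returns the first match it finds.
The match spans [2:8] → '#gbhd#'.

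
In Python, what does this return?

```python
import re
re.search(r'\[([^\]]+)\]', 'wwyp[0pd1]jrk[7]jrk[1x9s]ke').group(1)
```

'0pd1'

The match spans [4:10] → '[0pd1]'.
Captured: group 1 = '0pd1'.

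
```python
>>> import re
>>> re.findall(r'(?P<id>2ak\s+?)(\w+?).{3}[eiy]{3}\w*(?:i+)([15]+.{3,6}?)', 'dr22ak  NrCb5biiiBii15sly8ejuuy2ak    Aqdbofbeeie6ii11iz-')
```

[('2ak  ', 'NrC', '15sly'), ('2ak    ', 'Aqdb', '11iz-')]

With 3 capturing groups, `findall` returns a 3-tuple per match.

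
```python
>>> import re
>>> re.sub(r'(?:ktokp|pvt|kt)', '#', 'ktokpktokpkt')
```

`|` is ordered: at each position the engine commits to the first alternative that works.
Matches: at [0:5] → 'ktokp'; at [5:10] → 'ktokp'; at [10:12] → 'kt'.
Every occurrence is swapped for '#'.

'###'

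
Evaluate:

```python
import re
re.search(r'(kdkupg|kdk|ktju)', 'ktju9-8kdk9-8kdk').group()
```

'ktju'

`re.search` tries every starting position until one works.
The match spans [0:4] → 'ktju'.
Captured: group 1 = 'ktju'.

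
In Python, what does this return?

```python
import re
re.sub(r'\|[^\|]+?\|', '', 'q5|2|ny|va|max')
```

Each match is replaced by ''.

'q5nymax'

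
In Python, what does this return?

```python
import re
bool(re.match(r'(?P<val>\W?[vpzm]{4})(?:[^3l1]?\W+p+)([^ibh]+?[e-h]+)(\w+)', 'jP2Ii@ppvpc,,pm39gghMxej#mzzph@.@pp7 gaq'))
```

False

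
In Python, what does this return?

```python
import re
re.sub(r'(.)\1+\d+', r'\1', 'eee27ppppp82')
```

After group 1 captures some text, `\1` only succeeds where that same text appears again.
Matches: at [0:5] → 'eee27'; at [5:12] → 'ppppp82'.
The replacement refers to a captured group, so each match is rewritten using its own captured text.

'ep'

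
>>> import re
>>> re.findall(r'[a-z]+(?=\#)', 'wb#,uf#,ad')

Because the assertion is zero-width, the text it checks is not consumed and won't appear in the result.
Walking the string: at [0:2] → 'wb'; at [4:6] → 'uf'.
No capturing groups, so `findall` returns the 2 full match strings.

['wb', 'uf']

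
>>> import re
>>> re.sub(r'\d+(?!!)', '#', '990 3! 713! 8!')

`(?!…)`/`(?<!…)` only lets a position through if the neighbouring text does NOT match; no characters are consumed.
`sub` substitutes '#' at each match site.

'# 3! #3! 8!'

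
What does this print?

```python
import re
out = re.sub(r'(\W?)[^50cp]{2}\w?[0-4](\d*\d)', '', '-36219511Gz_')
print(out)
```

Gz_

Pattern: optionally a non-word character (captured); then exactly 2 of any character except [50cp], then optionally a word character, then a character in [0-4]; then zero or more of a digit, then a digit (captured).
Matches: at [0:9] → '-36219511'.
`sub` substitutes '' at each match site.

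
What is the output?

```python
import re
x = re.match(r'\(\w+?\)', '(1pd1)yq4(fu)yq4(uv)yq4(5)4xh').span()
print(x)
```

With `match`, the pattern is implicitly anchored at the beginning.
The match spans [0:6] → '(1pd1)'.

(0, 6)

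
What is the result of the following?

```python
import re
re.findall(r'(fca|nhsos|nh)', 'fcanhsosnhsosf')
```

Branches in `(...|...)` are attempted left-to-right; the first branch that allows the whole pattern to succeed is taken.
With a single group, `findall` returns only what that group captured — 3 items.

['fca', 'nhsos', 'nhsos']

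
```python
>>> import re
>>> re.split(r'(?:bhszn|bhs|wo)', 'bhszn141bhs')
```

Branches in `(...|...)` are attempted left-to-right; the first branch that allows the whole pattern to succeed is taken.
Each match becomes a cut point; 3 segments remain.

['', '141', '']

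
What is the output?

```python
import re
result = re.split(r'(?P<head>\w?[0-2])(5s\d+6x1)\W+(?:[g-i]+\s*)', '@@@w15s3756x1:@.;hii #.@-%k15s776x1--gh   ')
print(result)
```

The pattern matches optionally a word character, then a character in [0-2] (captured as 'head'); then the literal '5s', then one or more of a digit, then the literal '6x1' (captured); then one or more of a non-word character; then one or more of a character in [g-i], then zero or more of whitespace (non-capturing group).
The group in the pattern means `split` returns the separators' captures alongside the pieces.

['@@@', 'w1', '5s3756x1', '#.@-%', 'k1', '5s776x1', '']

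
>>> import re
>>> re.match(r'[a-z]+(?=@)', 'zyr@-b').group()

'zyr'

The positive lookaround only admits positions where the adjacent text matches; those characters stay outside the span.
`re.match` won't scan ahead — the pattern has to work from the very first character.
The match spans [0:3] → 'zyr'.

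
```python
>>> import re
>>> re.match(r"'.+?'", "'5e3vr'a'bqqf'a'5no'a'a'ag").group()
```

"'5e3vr'"

`re.match` only tries the pattern at the start of the string.
The match spans [0:7] → "'5e3vr'".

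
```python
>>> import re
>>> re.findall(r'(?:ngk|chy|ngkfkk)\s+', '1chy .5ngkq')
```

Matches: at [1:5] → 'chy '.
With no groups in the pattern, `findall` gives back each whole match — 1 here.

['chy ']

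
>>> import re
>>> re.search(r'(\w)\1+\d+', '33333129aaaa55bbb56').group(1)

'3'

The match spans [0:8] → '33333129'.
Captured: group 1 = '3'.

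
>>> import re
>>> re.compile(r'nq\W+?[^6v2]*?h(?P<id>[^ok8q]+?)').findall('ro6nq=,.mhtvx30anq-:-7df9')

['t']

Because the quantifier is non-greedy, it stops expanding at the earliest point where the rest of the pattern can succeed.
One capturing group, so `findall` returns just the captured substring from the one match — 1 in all.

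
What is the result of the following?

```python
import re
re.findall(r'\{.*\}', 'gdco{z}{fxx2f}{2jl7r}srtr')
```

['{z}{fxx2f}{2jl7r}']

Since nothing is captured, `findall` lists the 1 matched substring directly.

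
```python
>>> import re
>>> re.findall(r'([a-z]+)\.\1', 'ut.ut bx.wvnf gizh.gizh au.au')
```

['ut', 'gizh', 'au']

`\1` has to match the exact text group 1 already captured.
`findall` collects group 1 from each match (3 total).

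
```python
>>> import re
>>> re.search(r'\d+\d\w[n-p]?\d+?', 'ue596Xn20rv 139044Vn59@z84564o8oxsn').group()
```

'596Xn2'

With the lazy modifier that quantifier settles for the fewest repetitions that let the rest of the pattern succeed (the atoms after it are unaffected and can still be greedy).
The match spans [2:8] → '596Xn2'.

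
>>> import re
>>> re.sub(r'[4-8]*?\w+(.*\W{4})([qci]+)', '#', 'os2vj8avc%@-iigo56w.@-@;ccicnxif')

'#nxif'

The pattern matches zero or more of a character in [4-8] (lazy), then one or more of a word character; then zero or more of any character, then exactly 4 of a non-word character (captured); then one or more of one of [qci] (captured).
Matches: at [0:28] → 'os2vj8avc%@-iigo56w.@-@;ccic'.
`sub` substitutes '#' at each match site.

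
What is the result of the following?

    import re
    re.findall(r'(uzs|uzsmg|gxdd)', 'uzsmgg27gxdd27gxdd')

`|` is ordered: at each position the engine commits to the first alternative that works.
Scanning left to right: at [0:3] match 'uzs', group 1 = 'uzs'; at [8:12] match 'gxdd', group 1 = 'gxdd'; at [14:18] match 'gxdd', group 1 = 'gxdd'.
Because there's exactly one group, `findall` drops the full match and keeps group 1 from each hit.

['uzs', 'gxdd', 'gxdd']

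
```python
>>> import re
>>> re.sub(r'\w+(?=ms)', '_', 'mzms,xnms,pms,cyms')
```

'_ms,_ms,_ms,_ms'

Lookahead/lookbehind check context without consuming it, so the matched span excludes the asserted characters.
Matches: at [0:2] → 'mz'; at [5:7] → 'xn'; at [10:11] → 'p'; at [14:16] → 'cy'.
Every occurrence is swapped for '_'.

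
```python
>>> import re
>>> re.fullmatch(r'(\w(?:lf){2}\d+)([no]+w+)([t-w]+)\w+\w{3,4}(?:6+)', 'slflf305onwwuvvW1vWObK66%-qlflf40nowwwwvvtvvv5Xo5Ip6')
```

None

This matches a word character, then the literal 'lf' repeated 2 times, then one or more of a digit (captured); then one or more of one of [no], then one or more of the literal 'w' (captured); then one or more of a character in [t-w] (captured); then one or more of a word character, then 3 to 4 of a word character; then one or more of a literal '6' (non-capturing group).
`re.fullmatch` is like wrapping the pattern in `^…$` (in single-line mode).
Here the string isn't matched end-to-end, so the call returns None.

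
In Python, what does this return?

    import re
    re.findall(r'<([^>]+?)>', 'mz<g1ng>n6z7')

['g1ng']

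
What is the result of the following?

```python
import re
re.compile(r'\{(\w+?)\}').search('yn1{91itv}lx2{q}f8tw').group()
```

'{91itv}'

`re.search` scans for the first position where the pattern succeeds.
The match spans [3:10] → '{91itv}'.
Captured: group 1 = '91itv'.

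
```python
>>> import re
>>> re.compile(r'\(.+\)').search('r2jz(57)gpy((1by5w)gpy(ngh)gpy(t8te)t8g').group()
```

The match spans [4:36] → '(57)gpy((1by5w)gpy(ngh)gpy(t8te)'.

'(57)gpy((1by5w)gpy(ngh)gpy(t8te)'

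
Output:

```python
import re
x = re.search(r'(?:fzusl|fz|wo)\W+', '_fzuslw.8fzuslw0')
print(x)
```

Here the pattern never matches, so the call returns None.

None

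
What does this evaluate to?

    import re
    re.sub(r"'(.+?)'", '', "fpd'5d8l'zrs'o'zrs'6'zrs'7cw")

With the lazy modifier that quantifier settles for the fewest repetitions that let the rest of the pattern succeed (the atoms after it are unaffected and can still be greedy).
Matches: at [3:9] → "'5d8l'"; at [12:15] → "'o'"; at [18:21] → "'6'".
`sub` substitutes '' at each match site.

"fpdzrszrszrs'7cw"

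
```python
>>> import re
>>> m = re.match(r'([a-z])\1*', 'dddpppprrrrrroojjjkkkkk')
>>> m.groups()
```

('d',)

`\1` has to match the exact text group 1 already captured.
`re.match` only tries the pattern at the start of the string.
The match spans [0:3] → 'ddd'.
Captured: group 1 = 'd'.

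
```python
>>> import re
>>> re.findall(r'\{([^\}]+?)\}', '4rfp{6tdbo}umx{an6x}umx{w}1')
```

Scanning left to right: at [4:11] match '{6tdbo}', group 1 = '6tdbo'; at [14:20] match '{an6x}', group 1 = 'an6x'; at [23:26] match '{w}', group 1 = 'w'.
Because there's exactly one group, `findall` drops the full match and keeps group 1 from each hit.

['6tdbo', 'an6x', 'w']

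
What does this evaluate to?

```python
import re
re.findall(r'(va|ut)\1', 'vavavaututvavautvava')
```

`\1` is not a pattern — it's the concrete string captured by group 1, re-applied verbatim.
Because there's exactly one group, `findall` drops the full match and keeps group 1 from each hit.

['va', 'ut', 'va', 'va']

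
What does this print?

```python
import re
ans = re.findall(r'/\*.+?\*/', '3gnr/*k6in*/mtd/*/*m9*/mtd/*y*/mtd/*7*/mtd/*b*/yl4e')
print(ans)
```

['/*k6in*/', '/*/*m9*/', '/*y*/', '/*7*/', '/*b*/']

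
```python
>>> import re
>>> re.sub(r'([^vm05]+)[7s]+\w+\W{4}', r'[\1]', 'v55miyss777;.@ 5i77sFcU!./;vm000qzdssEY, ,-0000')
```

'v55m[iyss7]5[i77]vm000[qzds]0000'

This matches one or more of any character except [vm05] (captured); then one or more of one of [7s], then one or more of a word character, then exactly 4 of a non-word character.
Matches: at [4:15] → 'iyss777;.@ '; at [16:27] → 'i77sFcU!./;'; at [32:43] → 'qzdssEY, ,-'.
`\1` in the replacement pulls in group 1's text for each match.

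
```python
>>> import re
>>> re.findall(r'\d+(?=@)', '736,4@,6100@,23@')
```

['4', '6100', '23']

The lookaround is zero-width — it requires the adjacent text to match without consuming it, so the asserted text isn't part of the match.
Matches: at [4:5] → '4'; at [7:11] → '6100'; at [13:15] → '23'.
Since nothing is captured, `findall` lists the 3 matched substrings directly.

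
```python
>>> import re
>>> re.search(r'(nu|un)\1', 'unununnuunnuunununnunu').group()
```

'unun'

`\1` has to match the exact text group 1 already captured.
The match spans [0:4] → 'unun'.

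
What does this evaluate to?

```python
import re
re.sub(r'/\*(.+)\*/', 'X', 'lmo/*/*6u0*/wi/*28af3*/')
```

Matches: at [3:23] → '/*/*6u0*/wi/*28af3*/'.
Every occurrence is swapped for 'X'.

'lmoX'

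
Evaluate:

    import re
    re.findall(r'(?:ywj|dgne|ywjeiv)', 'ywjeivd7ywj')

Alternation tries branches left to right and keeps the first one that lets the overall match succeed at that position.
No capturing groups, so `findall` returns the 2 full match strings.

['ywj', 'ywj']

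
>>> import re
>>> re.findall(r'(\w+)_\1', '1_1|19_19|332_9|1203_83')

A backreference is literal: `\1` must see the identical characters the first group matched.
Scanning left to right: at [0:3] match '1_1', group 1 = '1'; at [4:9] match '19_19', group 1 = '19'.
`findall` collects group 1 from each match (2 total).

['1', '19']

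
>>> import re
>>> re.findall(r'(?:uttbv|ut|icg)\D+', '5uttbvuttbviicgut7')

['uttbvuttbviicgut']

Matches: at [1:17] → 'uttbvuttbviicgut'.
`findall` yields the raw match text (1 of them) because the pattern has no groups.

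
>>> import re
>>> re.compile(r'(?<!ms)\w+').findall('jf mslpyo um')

Because the assertion is negative and zero-width, positions next to the forbidden text are skipped.
`findall` yields the raw match text (3 of them) because the pattern has no groups.

['jf', 'mslpyo', 'um']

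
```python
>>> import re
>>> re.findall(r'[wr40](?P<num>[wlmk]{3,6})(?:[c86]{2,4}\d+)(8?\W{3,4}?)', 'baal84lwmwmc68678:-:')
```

2 groups means the one result is a tuple of 2 captured strings — 1 here.

[('lwmwm', ':-:')]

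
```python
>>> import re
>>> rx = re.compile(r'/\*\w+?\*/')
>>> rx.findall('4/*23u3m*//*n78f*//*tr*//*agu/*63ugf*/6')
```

['/*23u3m*/', '/*n78f*/', '/*tr*/', '/*63ugf*/']

Since nothing is captured, `findall` lists the 4 matched substrings directly.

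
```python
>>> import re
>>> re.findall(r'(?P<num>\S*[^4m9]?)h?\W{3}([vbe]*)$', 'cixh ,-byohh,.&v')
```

[(',-byohh', 'v')]

`findall` packs the 2 group values into a tuple for every match.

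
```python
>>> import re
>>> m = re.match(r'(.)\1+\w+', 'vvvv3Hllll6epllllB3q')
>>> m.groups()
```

('v',)

The match spans [0:20] → 'vvvv3Hllll6epllllB3q'.
Captured: group 1 = 'v'.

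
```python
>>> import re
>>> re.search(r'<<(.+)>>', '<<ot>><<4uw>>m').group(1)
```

'ot>><<4uw'

The match spans [0:13] → '<<ot>><<4uw>>'.
Captured: group 1 = 'ot>><<4uw'.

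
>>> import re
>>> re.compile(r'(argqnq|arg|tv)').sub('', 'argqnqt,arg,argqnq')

't,,'

Branches in `(...|...)` are attempted left-to-right; the first branch that allows the whole pattern to succeed is taken.
Matches: at [0:6] → 'argqnq'; at [8:11] → 'arg'; at [12:18] → 'argqnq'.
Every occurrence is swapped for ''.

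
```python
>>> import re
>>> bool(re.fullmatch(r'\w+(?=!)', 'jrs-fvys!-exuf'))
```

False

`fullmatch` succeeds only if the pattern covers the string from start to end.
Here there's no way to consume every character, so the call returns None, and `bool(None)` is False.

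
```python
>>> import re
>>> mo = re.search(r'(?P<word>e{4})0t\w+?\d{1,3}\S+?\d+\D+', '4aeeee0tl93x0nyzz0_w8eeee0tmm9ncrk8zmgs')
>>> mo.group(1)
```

'eeee'

The match spans [2:17] → 'eeee0tl93x0nyzz'.
Captured: group 1 = 'eeee'.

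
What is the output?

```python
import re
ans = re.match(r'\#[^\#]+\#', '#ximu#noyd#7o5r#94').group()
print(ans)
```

`re.match` only tries the pattern at the start of the string.
The match spans [0:6] → '#ximu#'.

#ximu#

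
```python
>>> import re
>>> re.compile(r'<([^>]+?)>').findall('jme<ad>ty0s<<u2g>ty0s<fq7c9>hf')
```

['ad', '<u2g', 'fq7c9']

Scanning left to right: at [3:7] match '<ad>', group 1 = 'ad'; at [11:17] match '<<u2g>', group 1 = '<u2g'; at [21:28] match '<fq7c9>', group 1 = 'fq7c9'.
One capturing group, so `findall` returns just the captured substring from each match — 3 in all.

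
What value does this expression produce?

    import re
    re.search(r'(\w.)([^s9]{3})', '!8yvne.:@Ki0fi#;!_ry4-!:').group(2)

'vne'

The match spans [1:6] → '8yvne'.
Captured: group 1 = '8y', group 2 = 'vne'.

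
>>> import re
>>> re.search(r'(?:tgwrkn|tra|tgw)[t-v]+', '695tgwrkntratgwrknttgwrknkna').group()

Unlike `match`, `search` isn't anchored — it looks for the pattern anywhere in the string.
The match spans [3:10] → 'tgwrknt'.

'tgwrknt'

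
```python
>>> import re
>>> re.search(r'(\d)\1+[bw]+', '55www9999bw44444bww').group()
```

`\1` is not a pattern — it's the concrete string captured by group 1, re-applied verbatim.
`re.search` scans for the first position where the pattern succeeds.
The match spans [0:5] → '55www'.
Captured: group 1 = '5'.

'55www'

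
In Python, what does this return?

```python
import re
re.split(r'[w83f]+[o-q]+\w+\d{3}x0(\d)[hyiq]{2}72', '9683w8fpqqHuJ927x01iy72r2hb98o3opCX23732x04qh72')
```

This matches one or more of one of [w83f]; then one or more of a character in [o-q]; then one or more of a word character, then exactly 3 of a digit, then the literal 'x0'; then a digit (captured); then exactly 2 of one of [hyiq], then the literal '72'.
Matches to split on: at [2:47] → '83w8fpqqHuJ927x01iy72r2hb98o3opCX23732x04qh72'.
`re.split` interleaves the captured-group text with the surrounding fragments.

['96', '4', '']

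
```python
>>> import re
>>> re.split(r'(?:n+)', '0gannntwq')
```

Pattern: one or more of a literal 'n' (non-capturing group).
Matches to split on: at [3:6] → 'nnn'.
Splitting on the pattern gives 2 pieces.

['0ga', 'twq']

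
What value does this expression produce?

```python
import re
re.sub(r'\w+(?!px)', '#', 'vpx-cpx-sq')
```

'#-#-#'

`(?!…)`/`(?<!…)` only lets a position through if the neighbouring text does NOT match; no characters are consumed.
Every occurrence is swapped for '#'.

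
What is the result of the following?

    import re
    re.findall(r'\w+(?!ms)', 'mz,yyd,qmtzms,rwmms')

['mz', 'yyd', 'qmtzms', 'rwmms']

Because the assertion is negative and zero-width, positions next to the forbidden text are skipped.
Walking the string: at [0:2] → 'mz'; at [3:6] → 'yyd'; at [7:13] → 'qmtzms'; at [14:19] → 'rwmms'.
`findall` yields the raw match text (4 of them) because the pattern has no groups.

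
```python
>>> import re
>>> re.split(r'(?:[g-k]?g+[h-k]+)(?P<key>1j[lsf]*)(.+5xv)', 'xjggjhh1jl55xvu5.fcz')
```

The pattern matches optionally a character in [g-k], then one or more of a literal 'g', then one or more of a character in [h-k] (non-capturing group); then the literal '1j', then zero or more of one of [lsf] (captured as 'key'); then one or more of any character, then the literal '5xv' (captured).
Matches to split on: at [1:14] → 'jggjhh1jl55xv'.
`re.split` interleaves the captured-group text with the surrounding fragments.

['x', '1jl', '55xv', 'u5.fcz']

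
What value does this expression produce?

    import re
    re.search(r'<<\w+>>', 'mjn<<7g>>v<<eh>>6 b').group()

'<<7g>>'

Unlike `match`, `search` isn't anchored — it looks for the pattern anywhere in the string.
The match spans [3:9] → '<<7g>>'.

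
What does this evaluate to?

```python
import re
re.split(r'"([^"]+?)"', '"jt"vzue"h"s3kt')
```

The group in the pattern means `split` returns the separators' captures alongside the pieces.

['', 'jt', 'vzue', 'h', 's3kt']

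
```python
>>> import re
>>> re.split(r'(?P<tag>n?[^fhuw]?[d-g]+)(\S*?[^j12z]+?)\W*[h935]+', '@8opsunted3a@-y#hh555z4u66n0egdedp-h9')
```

['@8opsu', 'nted', '3a@-y', 'z4u66', 'n0egded', 'p', '']

Pattern: optionally a literal 'n', then optionally any character except [fhuw], then one or more of a character in [d-g] (captured as 'tag'); then zero or more of a non-whitespace character (lazy), then one or more of any character except [j12z] (lazy) (captured); then zero or more of a non-word character, then one or more of one of [h935].
A `+?`/`*?`/`{m,n}?` starts at its minimum and grows only as far as needed for what follows to match.
Matches to split on: at [6:21] → 'nted3a@-y#hh555'; at [26:37] → 'n0egdedp-h9'.
`re.split` interleaves the captured-group text with the surrounding fragments.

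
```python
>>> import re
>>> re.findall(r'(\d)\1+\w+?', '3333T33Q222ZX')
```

`\1` is not a pattern — it's the concrete string captured by group 1, re-applied verbatim.
Matches: at [0:5] match '3333T', group 1 = '3'; at [5:8] match '33Q', group 1 = '3'; at [8:12] match '222Z', group 1 = '2'.
`findall` collects group 1 from each match (3 total).

['3', '3', '2']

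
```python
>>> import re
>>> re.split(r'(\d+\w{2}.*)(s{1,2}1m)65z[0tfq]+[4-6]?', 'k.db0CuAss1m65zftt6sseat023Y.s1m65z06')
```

['k.db', '0CuAss1m65zftt6sseat023Y.', 's1m', '']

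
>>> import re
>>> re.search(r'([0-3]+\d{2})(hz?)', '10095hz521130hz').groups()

('10095', 'hz')

Pattern: one or more of a character in [0-3], then exactly 2 of a digit (captured); then the literal 'h', then optionally the literal 'z' (captured).
`search` walks the string left to right and returns the first match it finds.
The match spans [0:7] → '10095hz'.
Captured: group 1 = '10095', group 2 = 'hz'.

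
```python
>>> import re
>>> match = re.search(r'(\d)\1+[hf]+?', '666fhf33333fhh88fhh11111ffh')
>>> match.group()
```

A backreference is literal: `\1` must see the identical characters the first group matched.
Unlike `match`, `search` isn't anchored — it looks for the pattern anywhere in the string.
The match spans [0:4] → '666f'.
Captured: group 1 = '6'.

'666f'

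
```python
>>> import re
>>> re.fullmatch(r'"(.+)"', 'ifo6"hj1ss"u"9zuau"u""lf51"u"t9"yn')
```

None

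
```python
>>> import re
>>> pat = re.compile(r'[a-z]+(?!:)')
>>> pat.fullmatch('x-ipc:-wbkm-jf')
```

None

For `fullmatch`, every character of the input must be accounted for by the pattern.
Here there's no way to consume every character, so the call returns None.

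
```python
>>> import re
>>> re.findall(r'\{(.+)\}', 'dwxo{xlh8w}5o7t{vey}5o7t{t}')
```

['xlh8w}5o7t{vey}5o7t{t']

One capturing group, so `findall` returns just the captured substring from the one match — 1 in all.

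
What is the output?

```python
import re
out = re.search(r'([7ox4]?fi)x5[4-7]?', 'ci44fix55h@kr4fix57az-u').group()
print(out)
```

4fix55

This matches optionally one of [7ox4], then the literal 'fi' (captured); then the literal 'x5', then optionally a character in [4-7].
The match spans [3:9] → '4fix55'.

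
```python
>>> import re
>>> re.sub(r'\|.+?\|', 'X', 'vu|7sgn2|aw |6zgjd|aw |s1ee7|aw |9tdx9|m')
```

'vuXaw Xaw Xaw Xm'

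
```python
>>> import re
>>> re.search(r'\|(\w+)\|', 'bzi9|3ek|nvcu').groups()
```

('3ek',)

`re.search` scans for the first position where the pattern succeeds.
The match spans [4:9] → '|3ek|'.
Captured: group 1 = '3ek'.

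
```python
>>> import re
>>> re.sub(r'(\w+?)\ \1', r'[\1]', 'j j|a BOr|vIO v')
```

'[j]|a BOr|vIO v'

`\1` has to match the exact text group 1 already captured.
Matches: at [0:3] → 'j j'.
`\1` in the replacement pulls in group 1's text for each match.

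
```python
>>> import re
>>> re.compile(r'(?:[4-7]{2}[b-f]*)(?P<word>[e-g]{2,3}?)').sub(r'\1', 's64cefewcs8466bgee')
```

'sfewcs84gee'

Pattern: exactly 2 of a character in [4-7], then zero or more of a character in [b-f] (non-capturing group); then 2 to 3 of a character in [e-g] (lazy) (captured as 'word').
Matches: at [1:7] → '64cefe'; at [12:17] → '66bge'.
Each match is replaced using the text its own group 1 captured.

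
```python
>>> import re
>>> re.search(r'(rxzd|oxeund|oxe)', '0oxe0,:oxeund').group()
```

'oxe'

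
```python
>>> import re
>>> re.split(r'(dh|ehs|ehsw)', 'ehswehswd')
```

Branches in `(...|...)` are attempted left-to-right; the first branch that allows the whole pattern to succeed is taken.
With a capturing group present, the delimiter's captured portion is kept in the result list.

['', 'ehs', 'w', 'ehs', 'wd']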